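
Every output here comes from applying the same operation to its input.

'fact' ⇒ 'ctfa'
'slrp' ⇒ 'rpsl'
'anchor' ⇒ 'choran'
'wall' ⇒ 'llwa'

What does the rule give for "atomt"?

Looking at the pairs, the operation is to move the first 2 characters to the end (rotate left by 2).
So "atomt" becomes "omtat".

omtat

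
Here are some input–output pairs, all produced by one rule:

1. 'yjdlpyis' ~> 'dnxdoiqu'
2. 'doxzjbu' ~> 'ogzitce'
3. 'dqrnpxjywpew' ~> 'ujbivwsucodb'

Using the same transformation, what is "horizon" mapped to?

In each case the input is transformed by: shift every letter 5 places forward in the alphabet (wrapping around), then move the last 3 characters to the front (rotate right by 3).
"horizon" → "mtwnets" → "etsmtwn".

etsmtwn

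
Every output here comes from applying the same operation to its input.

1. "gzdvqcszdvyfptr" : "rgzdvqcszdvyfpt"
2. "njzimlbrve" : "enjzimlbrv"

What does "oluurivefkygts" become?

Each output is the input with this applied: move the last character to the front.
Applying that to "oluurivefkygts" gives "soluurivefkygt".

soluurivefkygt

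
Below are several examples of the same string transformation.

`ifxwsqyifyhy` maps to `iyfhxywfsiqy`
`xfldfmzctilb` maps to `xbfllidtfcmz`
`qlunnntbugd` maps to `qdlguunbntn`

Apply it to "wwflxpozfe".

What's happening: take characters alternately from the front and the back (1st, last, 2nd, 2nd-last, ...).
So "wwflxpozfe" becomes "wewffzloxp".

wewffzloxp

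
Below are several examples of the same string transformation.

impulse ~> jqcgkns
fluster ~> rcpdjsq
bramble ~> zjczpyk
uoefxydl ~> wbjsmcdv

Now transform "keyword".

The rule is to shift every letter 2 places backward in the alphabet (wrapping around), then move the last 3 characters to the front (rotate right by 3).
Working it through for "keyword": intermediate "icwumpb", final "mpbicwu".

mpbicwu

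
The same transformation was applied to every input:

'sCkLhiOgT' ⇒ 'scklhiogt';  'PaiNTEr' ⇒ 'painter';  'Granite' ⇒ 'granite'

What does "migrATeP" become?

migratep

In each case the input is transformed by: convert every letter to lowercase.
On "migrATeP" that produces "migratep".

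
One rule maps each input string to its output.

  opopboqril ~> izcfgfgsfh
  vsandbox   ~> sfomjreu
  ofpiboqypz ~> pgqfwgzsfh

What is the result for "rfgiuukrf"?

Rule — shift every letter 9 places backward in the alphabet (wrapping around), then move the last 3 characters to the front (rotate right by 3).
Working it through for "rfgiuukrf": intermediate "iwxzllbiw", final "biwiwxzll".

biwiwxzll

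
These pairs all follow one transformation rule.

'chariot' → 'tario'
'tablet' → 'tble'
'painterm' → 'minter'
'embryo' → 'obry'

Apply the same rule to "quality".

The transformation: delete the first 2 characters, then move the last character to the front.
On "quality": the first step gives "ality", and the second then gives "yalit".

yalit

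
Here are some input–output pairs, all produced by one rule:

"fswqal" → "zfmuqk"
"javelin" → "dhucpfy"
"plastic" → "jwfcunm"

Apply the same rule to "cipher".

wlcyjb

The pattern: shift every letter 6 places backward in the alphabet (wrapping around), then take characters alternately from the front and the back (1st, last, 2nd, 2nd-last, ...).
Starting from "cipher": after the first operation, "wcjbyl"; after the second, "wlcyjb".
(Check on "plastic": → "jfumncw" → "jwfcunm" ✓)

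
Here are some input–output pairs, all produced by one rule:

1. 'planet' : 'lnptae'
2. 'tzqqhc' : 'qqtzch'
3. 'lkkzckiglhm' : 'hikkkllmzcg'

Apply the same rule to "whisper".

Looking at the pairs, the operation is to sort the characters into alphabetical order, then move the first 2 characters to the end (rotate left by 2).
Applying both steps to "whisper": "ehiprsw", then "iprsweh".
(Check on "tzqqhc": → "chqqtz" → "qqtzch" ✓)

iprsweh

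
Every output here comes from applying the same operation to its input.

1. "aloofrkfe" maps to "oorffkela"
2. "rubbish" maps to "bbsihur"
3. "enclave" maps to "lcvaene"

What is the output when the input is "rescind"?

Each output is the input with this applied: swap each adjacent pair of characters (1↔2, 3↔4, ...), then move the first 2 characters to the end (rotate left by 2).
Working it through for "rescind": intermediate "ercsnid", final "csnider".

csnider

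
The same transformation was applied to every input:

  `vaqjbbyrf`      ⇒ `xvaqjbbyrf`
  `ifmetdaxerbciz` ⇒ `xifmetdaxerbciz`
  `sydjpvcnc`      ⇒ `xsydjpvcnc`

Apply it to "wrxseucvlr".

xwrxseucvlr

What's happening: prepend "x".
For "wrxseucvlr" the result is "xwrxseucvlr".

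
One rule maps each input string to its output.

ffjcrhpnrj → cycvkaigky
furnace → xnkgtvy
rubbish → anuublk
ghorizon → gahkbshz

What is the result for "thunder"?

kangwxm

The rule is to shift every letter 7 places backward in the alphabet (wrapping around), then swap the first and last characters.
So "thunder" becomes "kangwxm".
(Check on "furnace": → "ynkgtvx" → "xnkgtvy" ✓)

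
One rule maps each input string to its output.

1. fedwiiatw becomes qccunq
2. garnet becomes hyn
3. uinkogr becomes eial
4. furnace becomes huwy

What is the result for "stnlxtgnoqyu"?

The rule is to delete the first 3 characters, then shift every letter 6 places backward in the alphabet (wrapping around).
On "stnlxtgnoqyu": the first step gives "lxtgnoqyu", and the second then gives "frnahikso".

frnahikso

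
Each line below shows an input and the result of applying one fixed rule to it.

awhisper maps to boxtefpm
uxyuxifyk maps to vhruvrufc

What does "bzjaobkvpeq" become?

The pattern: shift every letter 3 places backward in the alphabet (wrapping around), then move the last 2 characters to the front (rotate right by 2).
"bzjaobkvpeq" → "ywgxlyhsmbn" → "bnywgxlyhsm".

bnywgxlyhsm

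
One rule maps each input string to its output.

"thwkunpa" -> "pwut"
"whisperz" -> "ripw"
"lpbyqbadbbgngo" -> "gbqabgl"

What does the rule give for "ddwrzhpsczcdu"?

The transformation: keep every other character starting from the first (positions 1st, 3rd, 5th, ...), then swap the first and last characters.
"ddwrzhpsczcdu" → "dwzpccu" → "uwzpccd".

uwzpccd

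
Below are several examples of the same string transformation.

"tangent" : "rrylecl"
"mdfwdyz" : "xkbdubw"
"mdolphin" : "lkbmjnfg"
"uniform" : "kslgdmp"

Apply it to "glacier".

The transformation: move the last character to the front, then shift every letter 2 places backward in the alphabet (wrapping around).
For "glacier", step one produces "rglacie"; step two turns that into "pejyagc".

pejyagc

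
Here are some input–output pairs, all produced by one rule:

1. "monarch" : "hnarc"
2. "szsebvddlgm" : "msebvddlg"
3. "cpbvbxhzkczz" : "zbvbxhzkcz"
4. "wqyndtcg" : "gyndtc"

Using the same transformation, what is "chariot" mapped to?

Looking at the pairs, the operation is to delete the first 2 characters, then move the last character to the front.
Working it through for "chariot": intermediate "ariot", final "tario".

tario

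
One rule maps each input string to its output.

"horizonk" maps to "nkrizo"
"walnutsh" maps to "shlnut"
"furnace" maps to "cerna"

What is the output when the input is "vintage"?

Looking at the pairs, the operation is to delete the first 2 characters, then move the last 2 characters to the front (rotate right by 2).
"vintage" → "genta".

genta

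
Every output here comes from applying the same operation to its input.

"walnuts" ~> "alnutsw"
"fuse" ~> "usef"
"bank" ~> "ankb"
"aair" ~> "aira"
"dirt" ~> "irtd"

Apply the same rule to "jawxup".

In each case the input is transformed by: move the first character to the end.
On "jawxup" that produces "awxupj".

awxupj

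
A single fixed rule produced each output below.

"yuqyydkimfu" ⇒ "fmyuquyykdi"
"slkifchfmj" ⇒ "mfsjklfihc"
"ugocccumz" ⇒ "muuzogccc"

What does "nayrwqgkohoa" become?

Rule — move the last 3 characters to the front (rotate right by 3), then swap each adjacent pair of characters (1↔2, 3↔4, ...).
"nayrwqgkohoa" → "hoanayrwqgko" → "ohnayawrgqok".

ohnayawrgqok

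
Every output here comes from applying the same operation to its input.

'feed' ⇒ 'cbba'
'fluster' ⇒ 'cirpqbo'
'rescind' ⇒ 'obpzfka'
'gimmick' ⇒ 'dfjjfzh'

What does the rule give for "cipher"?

Looking at the pairs, the operation is to shift every letter 3 places backward in the alphabet (wrapping around).
For "cipher" the result is "zfmebo".

zfmebo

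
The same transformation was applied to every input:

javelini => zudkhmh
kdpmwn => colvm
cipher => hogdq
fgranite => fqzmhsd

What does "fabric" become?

What's happening: delete the first character, then shift every letter 1 place backward in the alphabet (wrapping around).
For "fabric", step one produces "abric"; step two turns that into "zaqhb".

zaqhb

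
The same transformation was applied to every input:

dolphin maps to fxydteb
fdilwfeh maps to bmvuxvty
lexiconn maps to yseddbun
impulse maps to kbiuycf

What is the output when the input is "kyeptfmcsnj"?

The transformation: shift every letter 10 places backward in the alphabet (wrapping around), then move the first 3 characters to the end (rotate left by 3).
For "kyeptfmcsnj" the result is "fjvcsidzaou".

fjvcsidzaou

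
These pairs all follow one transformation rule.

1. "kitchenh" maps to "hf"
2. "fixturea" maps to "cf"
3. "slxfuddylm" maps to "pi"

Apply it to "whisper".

te

What's happening: shift every letter 3 places backward in the alphabet (wrapping around), then keep only the first 2 characters.
"whisper" → "tefpmbo" → "te".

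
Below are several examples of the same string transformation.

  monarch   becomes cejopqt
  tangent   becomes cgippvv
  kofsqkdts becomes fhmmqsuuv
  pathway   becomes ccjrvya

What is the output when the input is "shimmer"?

gjkootu

In each case the input is transformed by: sort the characters into alphabetical order, then shift every letter 2 places forward in the alphabet (wrapping around).
On "shimmer": the first step gives "ehimmrs", and the second then gives "gjkootu".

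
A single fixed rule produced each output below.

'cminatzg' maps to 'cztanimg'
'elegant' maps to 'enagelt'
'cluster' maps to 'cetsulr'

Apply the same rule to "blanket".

beknalt

The pattern: reverse the string, then swap the first and last characters.
Applying both steps to "blanket": "teknalb", then "beknalt".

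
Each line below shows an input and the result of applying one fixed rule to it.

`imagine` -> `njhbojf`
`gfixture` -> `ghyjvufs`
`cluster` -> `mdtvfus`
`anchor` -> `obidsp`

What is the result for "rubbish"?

Rule — swap each adjacent pair of characters (1↔2, 3↔4, ...), then shift every letter 1 place forward in the alphabet (wrapping around).
"rubbish" → "urbbsih" → "vscctji".

vscctji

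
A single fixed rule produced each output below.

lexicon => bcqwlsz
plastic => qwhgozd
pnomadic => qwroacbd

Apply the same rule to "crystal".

In each case the input is transformed by: shift every letter 12 places backward in the alphabet (wrapping around), then reverse the string.
On "crystal": the first step gives "qfmghoz", and the second then gives "zohgmfq".
(Check on "pnomadic": → "dbcaorwq" → "qwroacbd" ✓)

zohgmfq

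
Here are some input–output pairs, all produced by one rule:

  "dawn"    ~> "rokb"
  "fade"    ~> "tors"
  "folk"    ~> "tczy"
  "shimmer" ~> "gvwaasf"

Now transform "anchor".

obqvcf

The transformation: shift every letter 12 places backward in the alphabet (wrapping around).
Doing the same to "anchor": "obqvcf".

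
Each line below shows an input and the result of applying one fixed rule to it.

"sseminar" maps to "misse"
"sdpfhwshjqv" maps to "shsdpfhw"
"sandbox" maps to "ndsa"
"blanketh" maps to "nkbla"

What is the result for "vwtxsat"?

txvw

In each case the input is transformed by: delete the last 3 characters, then move the last 2 characters to the front (rotate right by 2).
Working it through for "vwtxsat": intermediate "vwtx", final "txvw".
(Check on "sseminar": → "ssemi" → "misse" ✓)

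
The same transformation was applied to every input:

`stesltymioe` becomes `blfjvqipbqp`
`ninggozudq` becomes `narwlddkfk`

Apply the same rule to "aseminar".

oxkfjbpx

The transformation: shift every letter 3 places backward in the alphabet (wrapping around), then reverse the string.
Working it through for "aseminar": intermediate "xpbjfkxo", final "oxkfjbpx".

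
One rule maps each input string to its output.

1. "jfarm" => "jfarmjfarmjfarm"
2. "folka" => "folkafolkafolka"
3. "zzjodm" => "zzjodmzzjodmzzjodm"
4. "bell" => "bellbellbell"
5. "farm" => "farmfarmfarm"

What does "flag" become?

The rule is to write the whole string 3 times in a row.
For "flag" the result is "flagflagflag".

flagflagflag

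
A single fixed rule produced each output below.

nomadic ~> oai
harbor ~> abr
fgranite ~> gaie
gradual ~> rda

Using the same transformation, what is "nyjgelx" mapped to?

ygl

The pattern: keep every other character starting from the second (positions 2nd, 4th, 6th, ...).
Applying that to "nyjgelx" gives "ygl".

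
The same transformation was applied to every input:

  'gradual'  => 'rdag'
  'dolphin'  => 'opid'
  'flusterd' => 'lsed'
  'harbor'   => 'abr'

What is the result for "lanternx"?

The transformation: move the first character to the end, then keep every other character starting from the first (positions 1st, 3rd, 5th, ...).
Starting from "lanternx": after the first operation, "anternxl"; after the second, "atrx".

atrx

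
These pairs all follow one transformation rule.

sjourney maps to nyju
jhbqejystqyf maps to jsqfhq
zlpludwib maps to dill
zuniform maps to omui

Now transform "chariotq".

oqhr

Rule — keep every other character starting from the second (positions 2nd, 4th, 6th, ...), then move the first 2 characters to the end (rotate left by 2).
Working it through for "chariotq": intermediate "hroq", final "oqhr".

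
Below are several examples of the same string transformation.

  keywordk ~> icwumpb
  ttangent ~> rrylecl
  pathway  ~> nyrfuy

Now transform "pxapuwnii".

The pattern: delete the last character, then shift every letter 2 places backward in the alphabet (wrapping around).
"pxapuwnii" → "pxapuwni" → "nvynsulg".

nvynsulg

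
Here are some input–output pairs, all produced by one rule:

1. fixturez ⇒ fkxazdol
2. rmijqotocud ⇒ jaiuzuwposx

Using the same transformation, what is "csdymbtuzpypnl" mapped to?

rtvevfazhsejyi

Looking at the pairs, the operation is to reverse the string, then shift every letter 6 places forward in the alphabet (wrapping around).
Doing the same to "csdymbtuzpypnl": "rtvevfazhsejyi".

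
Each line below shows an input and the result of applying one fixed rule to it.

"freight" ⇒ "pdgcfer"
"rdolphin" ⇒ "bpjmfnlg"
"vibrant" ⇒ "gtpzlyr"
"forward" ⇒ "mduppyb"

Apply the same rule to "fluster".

jdqscrp

What's happening: shift every letter 2 places backward in the alphabet (wrapping around), then swap each adjacent pair of characters (1↔2, 3↔4, ...).
Working it through for "fluster": intermediate "djsqrcp", final "jdqscrp".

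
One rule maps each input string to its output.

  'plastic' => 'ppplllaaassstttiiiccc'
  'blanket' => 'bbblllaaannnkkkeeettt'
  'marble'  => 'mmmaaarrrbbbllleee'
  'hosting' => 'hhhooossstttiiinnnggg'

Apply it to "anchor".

aaannnccchhhooorrr

In each case the input is transformed by: repeat every character 3 times.
Applying that to "anchor" gives "aaannnccchhhooorrr".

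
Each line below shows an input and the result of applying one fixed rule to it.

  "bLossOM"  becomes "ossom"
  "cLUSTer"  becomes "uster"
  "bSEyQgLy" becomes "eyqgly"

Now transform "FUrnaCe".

rnace

Looking at the pairs, the operation is to delete the first 2 characters, then convert every letter to lowercase.
Applying both steps to "FUrnaCe": "rnaCe", then "rnace".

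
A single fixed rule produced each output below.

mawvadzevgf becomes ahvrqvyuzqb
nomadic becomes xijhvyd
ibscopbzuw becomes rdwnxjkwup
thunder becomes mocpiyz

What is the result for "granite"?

zbmvido

What's happening: move the last character to the front, then shift every letter 5 places backward in the alphabet (wrapping around).
For "granite", step one produces "egranit"; step two turns that into "zbmvido".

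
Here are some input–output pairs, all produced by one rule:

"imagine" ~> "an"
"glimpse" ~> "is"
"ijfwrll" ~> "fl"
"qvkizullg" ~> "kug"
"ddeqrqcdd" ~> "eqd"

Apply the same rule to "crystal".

The transformation: keep one character in every 3, starting at position 3 (positions 3rd, 6th, 9th, ...).
So "crystal" becomes "ya".

ya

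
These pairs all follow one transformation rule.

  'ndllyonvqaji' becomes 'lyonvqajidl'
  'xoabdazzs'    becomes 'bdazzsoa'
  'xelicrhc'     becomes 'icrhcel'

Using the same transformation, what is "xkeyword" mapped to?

ywordke

The rule is to delete the first character, then move the first 2 characters to the end (rotate left by 2).
Starting from "xkeyword": after the first operation, "keyword"; after the second, "ywordke".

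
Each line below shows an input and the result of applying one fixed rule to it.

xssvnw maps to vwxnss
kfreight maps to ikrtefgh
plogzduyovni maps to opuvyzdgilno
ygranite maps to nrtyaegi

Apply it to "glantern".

nnrtaegl

Looking at the pairs, the operation is to sort the characters into alphabetical order, then swap the front and back halves of the string.
Starting from "glantern": after the first operation, "aeglnnrt"; after the second, "nnrtaegl".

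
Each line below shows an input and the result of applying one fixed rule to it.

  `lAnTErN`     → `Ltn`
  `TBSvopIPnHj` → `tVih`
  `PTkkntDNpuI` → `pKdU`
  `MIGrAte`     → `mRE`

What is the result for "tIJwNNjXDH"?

TWJh

What's happening: flip the case of every letter, then keep one character in every 3, starting at position 1 (positions 1st, 4th, 7th, ...).
Applying both steps to "tIJwNNjXDH": "TijWnnJxdh", then "TWJh".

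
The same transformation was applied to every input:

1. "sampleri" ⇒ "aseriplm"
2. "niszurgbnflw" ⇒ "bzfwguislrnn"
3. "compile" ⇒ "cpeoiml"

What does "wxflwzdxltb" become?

bzdxfxlwlwt

Each output is the input with this applied: sort the characters into alphabetical order, then take characters alternately from the front and the back (1st, last, 2nd, 2nd-last, ...).
On "wxflwzdxltb": the first step gives "bdflltwwxxz", and the second then gives "bzdxfxlwlwt".
(Check on "compile": → "ceilmop" → "cpeoiml" ✓)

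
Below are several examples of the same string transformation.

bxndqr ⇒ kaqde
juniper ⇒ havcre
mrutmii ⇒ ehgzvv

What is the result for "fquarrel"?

dhneery

Rule — delete the first character, then shift every letter 13 places forward in the alphabet (wrapping around) — i.e. ROT13.
Starting from "fquarrel": after the first operation, "quarrel"; after the second, "dhneery".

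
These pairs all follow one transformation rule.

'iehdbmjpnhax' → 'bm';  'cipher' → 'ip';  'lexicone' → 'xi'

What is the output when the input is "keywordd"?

The rule is to swap the front and back halves of the string, then keep only the last 2 characters.
For "keywordd", step one produces "orddkeyw"; step two turns that into "yw".

yw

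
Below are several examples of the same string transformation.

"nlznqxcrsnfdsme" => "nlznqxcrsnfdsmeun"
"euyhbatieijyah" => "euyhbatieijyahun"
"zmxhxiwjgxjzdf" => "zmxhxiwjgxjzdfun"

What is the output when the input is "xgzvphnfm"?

xgzvphnfmun

Each output is the input with this applied: append "un".
For "xgzvphnfm" the result is "xgzvphnfmun".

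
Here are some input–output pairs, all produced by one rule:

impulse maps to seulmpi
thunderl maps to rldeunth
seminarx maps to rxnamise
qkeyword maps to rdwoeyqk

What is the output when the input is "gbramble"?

Rule — reverse the string, then swap each adjacent pair of characters (1↔2, 3↔4, ...).
Starting from "gbramble": after the first operation, "elbmarbg"; after the second, "lembragb".

lembragb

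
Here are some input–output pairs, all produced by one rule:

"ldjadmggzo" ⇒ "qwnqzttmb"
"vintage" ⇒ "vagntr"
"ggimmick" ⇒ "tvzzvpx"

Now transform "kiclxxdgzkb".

vpykkqtmxo

Each output is the input with this applied: delete the first character, then shift every letter 13 places forward in the alphabet (wrapping around) — i.e. ROT13.
So "kiclxxdgzkb" becomes "vpykkqtmxo".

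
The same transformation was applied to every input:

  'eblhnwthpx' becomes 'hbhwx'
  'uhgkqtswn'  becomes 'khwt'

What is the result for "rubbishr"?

Rule — keep every other character starting from the second (positions 2nd, 4th, 6th, ...), then swap each adjacent pair of characters (1↔2, 3↔4, ...).
On "rubbishr" that produces "burs".
(Check on "eblhnwthpx": → "bhwhx" → "hbhwx" ✓)

burs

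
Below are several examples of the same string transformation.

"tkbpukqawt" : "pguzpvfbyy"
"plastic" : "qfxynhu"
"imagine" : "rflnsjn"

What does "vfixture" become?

Looking at the pairs, the operation is to move the first character to the end, then shift every letter 5 places forward in the alphabet (wrapping around).
Working it through for "vfixture": intermediate "fixturev", final "kncyzwja".

kncyzwja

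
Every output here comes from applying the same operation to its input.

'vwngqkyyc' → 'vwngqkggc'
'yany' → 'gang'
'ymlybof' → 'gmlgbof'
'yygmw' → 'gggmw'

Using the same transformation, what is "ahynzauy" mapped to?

ahgnzaug

The rule is to replace every "y" with "g".
So "ahynzauy" becomes "ahgnzaug".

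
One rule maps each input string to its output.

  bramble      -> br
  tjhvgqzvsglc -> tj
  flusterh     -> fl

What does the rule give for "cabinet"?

ca

The rule is to keep only the first 2 characters.
So "cabinet" becomes "ca".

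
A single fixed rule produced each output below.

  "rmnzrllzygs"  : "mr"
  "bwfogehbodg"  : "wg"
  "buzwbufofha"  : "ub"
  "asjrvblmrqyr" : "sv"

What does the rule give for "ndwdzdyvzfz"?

The rule is to keep one character in every 3, starting at position 2 (positions 2nd, 5th, 8th, ...), then delete the last 2 characters.
On "ndwdzdyvzfz": the first step gives "dzvz", and the second then gives "dz".

dz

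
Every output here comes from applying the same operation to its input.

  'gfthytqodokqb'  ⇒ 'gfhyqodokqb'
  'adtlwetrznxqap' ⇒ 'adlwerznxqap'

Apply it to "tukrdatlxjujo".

ukrdalxjujo

Looking at the pairs, the operation is to remove every "t".
Doing the same to "tukrdatlxjujo": "ukrdalxjujo".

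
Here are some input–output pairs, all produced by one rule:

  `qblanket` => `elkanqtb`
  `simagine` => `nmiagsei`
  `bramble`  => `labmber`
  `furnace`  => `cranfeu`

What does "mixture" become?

rxutmei

Each output is the input with this applied: take characters alternately from the front and the back (1st, last, 2nd, 2nd-last, ...), then move the first 3 characters to the end (rotate left by 3).
Starting from "mixture": after the first operation, "meirxut"; after the second, "rxutmei".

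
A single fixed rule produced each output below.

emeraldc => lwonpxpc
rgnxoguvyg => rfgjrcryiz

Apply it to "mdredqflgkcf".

Rule — shift every letter 11 places forward in the alphabet (wrapping around), then swap the front and back halves of the string.
On "mdredqflgkcf" that produces "qwrvnqxocpob".
(Check on "rgnxoguvyg": → "cryizrfgjr" → "rfgjrcryiz" ✓)

qwrvnqxocpob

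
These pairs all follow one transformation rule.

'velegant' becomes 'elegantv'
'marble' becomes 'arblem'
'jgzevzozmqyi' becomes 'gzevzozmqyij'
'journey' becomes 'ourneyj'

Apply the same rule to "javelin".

avelinj

Rule — move the first character to the end.
For "javelin" the result is "avelinj".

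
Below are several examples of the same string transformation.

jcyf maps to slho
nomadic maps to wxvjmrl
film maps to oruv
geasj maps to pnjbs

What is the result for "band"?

kjwm

The transformation: shift every letter 9 places forward in the alphabet (wrapping around).
So "band" becomes "kjwm".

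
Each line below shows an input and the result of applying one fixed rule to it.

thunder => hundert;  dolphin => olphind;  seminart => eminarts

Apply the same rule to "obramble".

The rule is to move the first character to the end.
Applying that to "obramble" gives "brambleo".

brambleo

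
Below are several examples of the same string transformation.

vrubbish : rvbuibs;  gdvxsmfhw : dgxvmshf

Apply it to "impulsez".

The pattern: delete the last character, then swap each adjacent pair of characters (1↔2, 3↔4, ...).
Applying both steps to "impulsez": "impulse", then "miupsle".

miupsle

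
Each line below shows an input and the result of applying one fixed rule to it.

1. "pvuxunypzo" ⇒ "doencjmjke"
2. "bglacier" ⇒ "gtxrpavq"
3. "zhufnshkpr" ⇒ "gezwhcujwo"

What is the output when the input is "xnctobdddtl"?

aisssqdircm

The transformation: shift every letter 11 places backward in the alphabet (wrapping around), then reverse the string.
Working it through for "xnctobdddtl": intermediate "mcridqsssia", final "aisssqdircm".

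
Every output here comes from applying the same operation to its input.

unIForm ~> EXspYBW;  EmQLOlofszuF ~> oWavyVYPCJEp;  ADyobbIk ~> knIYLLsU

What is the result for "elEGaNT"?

In each case the input is transformed by: flip the case of every letter, then shift every letter 10 places forward in the alphabet (wrapping around).
"elEGaNT" → "ELegAnt" → "OVoqKxd".

OVoqKxd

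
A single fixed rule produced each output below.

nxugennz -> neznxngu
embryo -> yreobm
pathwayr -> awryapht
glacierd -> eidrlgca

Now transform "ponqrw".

rqpwno

The rule is to swap the front and back halves of the string, then swap each adjacent pair of characters (1↔2, 3↔4, ...).
Working it through for "ponqrw": intermediate "qrwpon", final "rqpwno".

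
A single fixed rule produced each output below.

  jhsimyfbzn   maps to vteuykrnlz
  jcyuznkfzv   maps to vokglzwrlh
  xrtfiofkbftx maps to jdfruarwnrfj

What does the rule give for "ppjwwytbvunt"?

Looking at the pairs, the operation is to shift every letter 12 places forward in the alphabet (wrapping around).
Doing the same to "ppjwwytbvunt": "bbviikfnhgzf".

bbviikfnhgzf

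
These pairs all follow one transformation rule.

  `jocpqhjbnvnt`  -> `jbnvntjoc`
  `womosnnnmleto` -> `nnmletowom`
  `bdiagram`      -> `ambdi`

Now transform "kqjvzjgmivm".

The rule is to move the first 3 characters to the end (rotate left by 3), then delete the first 3 characters.
For "kqjvzjgmivm", step one produces "vzjgmivmkqj"; step two turns that into "gmivmkqj".
(Check on "jocpqhjbnvnt": → "pqhjbnvntjoc" → "jbnvntjoc" ✓)

gmivmkqj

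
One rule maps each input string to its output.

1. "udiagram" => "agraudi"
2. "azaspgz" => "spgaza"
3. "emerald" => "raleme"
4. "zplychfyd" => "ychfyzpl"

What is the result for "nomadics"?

The transformation: delete the last character, then move the first 3 characters to the end (rotate left by 3).
Applying both steps to "nomadics": "nomadic", then "adicnom".
(Check on "zplychfyd": → "zplychfy" → "ychfyzpl" ✓)

adicnom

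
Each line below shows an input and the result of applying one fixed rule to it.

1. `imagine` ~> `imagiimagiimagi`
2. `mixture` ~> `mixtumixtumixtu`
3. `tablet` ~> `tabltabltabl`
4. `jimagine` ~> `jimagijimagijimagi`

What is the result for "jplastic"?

jplastjplastjplast

The transformation: delete the last 2 characters, then write the whole string 3 times in a row.
Starting from "jplastic": after the first operation, "jplast"; after the second, "jplastjplastjplast".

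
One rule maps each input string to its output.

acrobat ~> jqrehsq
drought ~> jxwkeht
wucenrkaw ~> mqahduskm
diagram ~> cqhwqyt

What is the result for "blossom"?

ceiiebr

Each output is the input with this applied: shift every letter 10 places backward in the alphabet (wrapping around), then reverse the string.
Starting from "blossom": after the first operation, "rbeiiec"; after the second, "ceiiebr".
(Check on "acrobat": → "qsherqj" → "jqrehsq" ✓)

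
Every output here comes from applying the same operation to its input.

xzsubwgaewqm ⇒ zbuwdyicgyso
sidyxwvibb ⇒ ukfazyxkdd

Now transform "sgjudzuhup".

uilwfbwjwr

The pattern: shift every letter 2 places forward in the alphabet (wrapping around).
"sgjudzuhup" → "uilwfbwjwr".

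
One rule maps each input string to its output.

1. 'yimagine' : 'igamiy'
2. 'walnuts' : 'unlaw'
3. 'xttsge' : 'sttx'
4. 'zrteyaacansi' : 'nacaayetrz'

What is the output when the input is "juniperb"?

epinuj

The transformation: reverse the string, then delete the first 2 characters.
On "juniperb": the first step gives "brepinuj", and the second then gives "epinuj".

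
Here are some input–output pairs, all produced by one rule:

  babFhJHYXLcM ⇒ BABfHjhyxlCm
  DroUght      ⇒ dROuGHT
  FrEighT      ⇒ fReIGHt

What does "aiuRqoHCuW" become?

The pattern: flip the case of every letter.
"aiuRqoHCuW" → "AIUrQOhcUw".

AIUrQOhcUw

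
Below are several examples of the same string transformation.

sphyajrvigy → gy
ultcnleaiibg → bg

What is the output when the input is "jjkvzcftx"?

Rule — keep only the last 2 characters.
"jjkvzcftx" → "tx".

tx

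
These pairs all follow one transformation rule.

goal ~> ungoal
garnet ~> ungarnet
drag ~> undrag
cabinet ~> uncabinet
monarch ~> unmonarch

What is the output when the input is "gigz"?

ungigz

The rule is to prepend "un".
So "gigz" becomes "ungigz".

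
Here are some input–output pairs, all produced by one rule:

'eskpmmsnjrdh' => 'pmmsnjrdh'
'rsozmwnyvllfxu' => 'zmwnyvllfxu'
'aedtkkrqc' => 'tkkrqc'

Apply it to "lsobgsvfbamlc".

bgsvfbamlc

What's happening: delete the first 3 characters.
"lsobgsvfbamlc" → "bgsvfbamlc".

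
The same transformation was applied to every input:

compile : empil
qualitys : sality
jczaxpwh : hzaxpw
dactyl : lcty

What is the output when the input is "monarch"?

The transformation: delete the first 2 characters, then move the last character to the front.
Starting from "monarch": after the first operation, "narch"; after the second, "hnarc".

hnarc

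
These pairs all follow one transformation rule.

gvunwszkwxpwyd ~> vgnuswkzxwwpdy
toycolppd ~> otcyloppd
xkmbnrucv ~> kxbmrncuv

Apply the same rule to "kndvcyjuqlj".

Rule — swap each adjacent pair of characters (1↔2, 3↔4, ...).
On "kndvcyjuqlj" that produces "nkvdycujlqj".

nkvdycujlqj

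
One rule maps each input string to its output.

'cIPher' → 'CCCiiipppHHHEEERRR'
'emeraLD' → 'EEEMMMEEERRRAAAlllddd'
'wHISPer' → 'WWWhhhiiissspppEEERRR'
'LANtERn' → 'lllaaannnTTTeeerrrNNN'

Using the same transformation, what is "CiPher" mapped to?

Rule — flip the case of every letter, then repeat every character 3 times.
Applying both steps to "CiPher": "cIpHER", then "cccIIIpppHHHEEERRR".

cccIIIpppHHHEEERRR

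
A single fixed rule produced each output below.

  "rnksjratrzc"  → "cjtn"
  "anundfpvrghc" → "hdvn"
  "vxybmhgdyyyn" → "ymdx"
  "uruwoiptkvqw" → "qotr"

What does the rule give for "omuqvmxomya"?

The pattern: keep one character in every 3, starting at position 2 (positions 2nd, 5th, 8th, ...), then swap the first and last characters.
Applying both steps to "omuqvmxomya": "mvoa", then "avom".

avom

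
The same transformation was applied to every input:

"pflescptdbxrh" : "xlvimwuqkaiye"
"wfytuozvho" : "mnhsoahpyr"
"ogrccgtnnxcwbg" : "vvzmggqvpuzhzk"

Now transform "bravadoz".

The rule is to shift every letter 7 places backward in the alphabet (wrapping around), then move the first 3 characters to the end (rotate left by 3).
"bravadoz" → "uktotwhs" → "otwhsukt".

otwhsukt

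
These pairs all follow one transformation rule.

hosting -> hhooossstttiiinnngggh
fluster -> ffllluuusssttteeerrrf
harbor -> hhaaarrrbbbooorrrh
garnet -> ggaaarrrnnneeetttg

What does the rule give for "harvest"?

hhaaarrrvvveeesssttth

The rule is to repeat every character 3 times, then move the first character to the end.
Starting from "harvest": after the first operation, "hhhaaarrrvvveeesssttt"; after the second, "hhaaarrrvvveeesssttth".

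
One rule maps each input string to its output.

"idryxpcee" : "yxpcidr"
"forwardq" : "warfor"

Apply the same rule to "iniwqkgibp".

wqkgiini

The transformation: delete the last 2 characters, then move the first 3 characters to the end (rotate left by 3).
Working it through for "iniwqkgibp": intermediate "iniwqkgi", final "wqkgiini".
(Check on "forwardq": → "forwar" → "warfor" ✓)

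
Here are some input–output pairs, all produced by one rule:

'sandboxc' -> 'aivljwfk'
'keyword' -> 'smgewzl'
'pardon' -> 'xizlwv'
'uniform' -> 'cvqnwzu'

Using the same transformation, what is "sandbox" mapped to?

aivljwf

Looking at the pairs, the operation is to shift every letter 8 places forward in the alphabet (wrapping around).
On "sandbox" that produces "aivljwf".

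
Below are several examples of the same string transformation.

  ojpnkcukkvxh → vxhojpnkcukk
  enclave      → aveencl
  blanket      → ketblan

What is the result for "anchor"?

horanc

The transformation: move the last 3 characters to the front (rotate right by 3).
So "anchor" becomes "horanc".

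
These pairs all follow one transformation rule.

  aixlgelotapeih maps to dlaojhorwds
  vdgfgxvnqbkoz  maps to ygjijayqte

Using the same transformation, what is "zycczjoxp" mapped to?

cbffcm

The pattern: shift every letter 3 places forward in the alphabet (wrapping around), then delete the last 3 characters.
Starting from "zycczjoxp": after the first operation, "cbffcmras"; after the second, "cbffcm".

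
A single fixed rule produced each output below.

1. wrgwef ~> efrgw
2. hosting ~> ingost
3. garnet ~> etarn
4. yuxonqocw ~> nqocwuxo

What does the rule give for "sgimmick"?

mickgim

The pattern: delete the first character, then move the first 3 characters to the end (rotate left by 3).
Starting from "sgimmick": after the first operation, "gimmick"; after the second, "mickgim".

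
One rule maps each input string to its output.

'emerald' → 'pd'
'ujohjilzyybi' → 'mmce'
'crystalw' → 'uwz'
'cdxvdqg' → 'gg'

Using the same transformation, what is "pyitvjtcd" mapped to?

The rule is to keep one character in every 3, starting at position 2 (positions 2nd, 5th, 8th, ...), then shift every letter 3 places forward in the alphabet (wrapping around).
On "pyitvjtcd" that produces "byf".
(Check on "cdxvdqg": → "dd" → "gg" ✓)

byf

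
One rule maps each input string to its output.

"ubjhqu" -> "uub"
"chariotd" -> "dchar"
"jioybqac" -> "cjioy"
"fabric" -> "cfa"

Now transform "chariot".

What's happening: move the last character to the front, then delete the last 3 characters.
"chariot" → "tcha".

tcha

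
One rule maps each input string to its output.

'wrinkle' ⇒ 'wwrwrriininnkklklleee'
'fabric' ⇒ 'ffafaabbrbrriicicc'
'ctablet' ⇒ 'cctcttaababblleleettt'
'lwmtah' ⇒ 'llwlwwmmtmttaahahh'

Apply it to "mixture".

Each output is the input with this applied: repeat every character 3 times, then swap each adjacent pair of characters (1↔2, 3↔4, ...).
For "mixture", step one produces "mmmiiixxxtttuuurrreee"; step two turns that into "mmimiixxtxttuururreee".

mmimiixxtxttuururreee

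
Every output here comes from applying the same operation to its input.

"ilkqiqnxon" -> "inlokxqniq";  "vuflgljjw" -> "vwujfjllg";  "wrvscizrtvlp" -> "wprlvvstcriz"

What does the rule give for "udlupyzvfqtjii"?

The transformation: take characters alternately from the front and the back (1st, last, 2nd, 2nd-last, ...).
On "udlupyzvfqtjii" that produces "uidiljutpqyfzv".

uidiljutpqyfzv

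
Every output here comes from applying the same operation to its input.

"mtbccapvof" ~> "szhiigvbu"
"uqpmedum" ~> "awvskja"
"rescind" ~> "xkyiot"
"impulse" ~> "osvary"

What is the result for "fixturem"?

lodzaxk

The pattern: delete the last character, then shift every letter 6 places forward in the alphabet (wrapping around).
Starting from "fixturem": after the first operation, "fixture"; after the second, "lodzaxk".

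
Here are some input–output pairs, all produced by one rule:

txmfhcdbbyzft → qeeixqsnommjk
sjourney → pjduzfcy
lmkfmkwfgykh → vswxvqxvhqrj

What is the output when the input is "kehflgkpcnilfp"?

qavpsqwrvanytw

The pattern: shift every letter 11 places forward in the alphabet (wrapping around), then move the last 2 characters to the front (rotate right by 2).
On "kehflgkpcnilfp": the first step gives "vpsqwrvanytwqa", and the second then gives "qavpsqwrvanytw".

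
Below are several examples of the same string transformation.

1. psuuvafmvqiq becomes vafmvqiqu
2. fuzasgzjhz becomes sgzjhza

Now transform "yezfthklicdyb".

Looking at the pairs, the operation is to delete the first 3 characters, then move the first character to the end.
"yezfthklicdyb" → "fthklicdyb" → "thklicdybf".
(Check on "psuuvafmvqiq": → "uvafmvqiq" → "vafmvqiqu" ✓)

thklicdybf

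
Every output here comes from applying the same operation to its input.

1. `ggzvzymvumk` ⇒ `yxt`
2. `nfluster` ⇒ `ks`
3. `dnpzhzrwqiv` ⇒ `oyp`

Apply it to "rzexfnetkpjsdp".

Rule — keep one character in every 3, starting at position 3 (positions 3rd, 6th, 9th, ...), then shift every letter 1 place backward in the alphabet (wrapping around).
Working it through for "rzexfnetkpjsdp": intermediate "enks", final "dmjr".

dmjr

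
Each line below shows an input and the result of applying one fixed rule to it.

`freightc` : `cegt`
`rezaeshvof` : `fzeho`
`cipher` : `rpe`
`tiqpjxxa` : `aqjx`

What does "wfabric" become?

carw

Looking at the pairs, the operation is to swap the first and last characters, then keep every other character starting from the first (positions 1st, 3rd, 5th, ...).
Working it through for "wfabric": intermediate "cfabriw", final "carw".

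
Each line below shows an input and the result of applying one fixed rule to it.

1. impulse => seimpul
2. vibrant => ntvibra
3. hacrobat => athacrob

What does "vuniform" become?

rmvunifo

Rule — move the last 2 characters to the front (rotate right by 2).
Applying that to "vuniform" gives "rmvunifo".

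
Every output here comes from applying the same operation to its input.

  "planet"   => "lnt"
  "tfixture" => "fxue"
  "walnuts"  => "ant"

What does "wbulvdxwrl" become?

Looking at the pairs, the operation is to keep every other character starting from the second (positions 2nd, 4th, 6th, ...).
On "wbulvdxwrl" that produces "bldwl".

bldwl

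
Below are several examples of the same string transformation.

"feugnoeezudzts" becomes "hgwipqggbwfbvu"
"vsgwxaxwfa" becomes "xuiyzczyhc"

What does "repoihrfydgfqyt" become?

tgrqkjthafihsav

In each case the input is transformed by: shift every letter 2 places forward in the alphabet (wrapping around).
So "repoihrfydgfqyt" becomes "tgrqkjthafihsav".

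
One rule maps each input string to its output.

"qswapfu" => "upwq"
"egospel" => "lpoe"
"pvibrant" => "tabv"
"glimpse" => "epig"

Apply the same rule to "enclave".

eace

In each case the input is transformed by: reverse the string, then keep every other character starting from the first (positions 1st, 3rd, 5th, ...).
On "enclave": the first step gives "evalcne", and the second then gives "eace".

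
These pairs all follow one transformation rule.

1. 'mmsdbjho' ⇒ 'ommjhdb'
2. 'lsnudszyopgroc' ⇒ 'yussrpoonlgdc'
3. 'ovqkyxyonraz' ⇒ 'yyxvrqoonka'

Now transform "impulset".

tspmlie

The rule is to sort the characters into reverse alphabetical order, then delete the first character.
Working it through for "impulset": intermediate "utspmlie", final "tspmlie".
(Check on "lsnudszyopgroc": → "zyussrpoonlgdc" → "yussrpoonlgdc" ✓)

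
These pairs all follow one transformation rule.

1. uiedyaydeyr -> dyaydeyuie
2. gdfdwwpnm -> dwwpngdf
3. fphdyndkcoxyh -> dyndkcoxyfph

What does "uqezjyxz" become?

The pattern: delete the last character, then move the first 3 characters to the end (rotate left by 3).
"uqezjyxz" → "zjyxuqe".

zjyxuqe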